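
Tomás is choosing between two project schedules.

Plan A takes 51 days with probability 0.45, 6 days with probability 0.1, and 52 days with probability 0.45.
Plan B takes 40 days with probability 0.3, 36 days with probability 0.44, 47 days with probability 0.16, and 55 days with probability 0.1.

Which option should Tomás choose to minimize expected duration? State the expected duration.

Plan A = 0.45 × 51 + 0.1 × 6 + 0.45 × 52 = 22.95 + 0.6 + 23.4 = 46.95
Plan B = 0.3 × 40 + 0.44 × 36 + 0.16 × 47 + 0.1 × 55 = 12 + 15.84 + 7.52 + 5.5 = 40.86

Plan B (40.86 days)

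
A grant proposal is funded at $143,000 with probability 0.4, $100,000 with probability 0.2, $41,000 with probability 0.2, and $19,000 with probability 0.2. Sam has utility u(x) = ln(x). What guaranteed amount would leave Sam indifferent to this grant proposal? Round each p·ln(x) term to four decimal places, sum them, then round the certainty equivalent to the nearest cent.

E[u] = 0.4·ln(143000) + 0.2·ln(100000) + 0.2·ln(41000) + 0.2·ln(19000) = 4.7482 + 2.3026 + 2.1243 + 1.9704 = 11.1455
CE = e^11.1455 ≈ 69251.49

$69,251.49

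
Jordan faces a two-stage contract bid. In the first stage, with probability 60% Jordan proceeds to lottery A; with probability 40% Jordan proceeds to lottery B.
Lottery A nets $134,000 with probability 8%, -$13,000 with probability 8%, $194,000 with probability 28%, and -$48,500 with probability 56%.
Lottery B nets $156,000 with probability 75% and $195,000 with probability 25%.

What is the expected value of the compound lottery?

EV(A) = 0.08 × 134000 + 0.08 × (-13000) + 0.28 × 194000 + 0.56 × (-48500) = 10720 − 1040 + 54320 − 27160 = 36840
EV(B) = 0.75 × 156000 + 0.25 × 195000 = 117000 + 48750 = 165750
Overall = 0.6 × 36840 + 0.4 × 165750 = 22104 + 66300 = 88404

$88,404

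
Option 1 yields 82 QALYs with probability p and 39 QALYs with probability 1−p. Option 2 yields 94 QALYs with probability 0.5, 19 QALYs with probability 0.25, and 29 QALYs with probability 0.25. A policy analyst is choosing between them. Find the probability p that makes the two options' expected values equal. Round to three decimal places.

p = 0.465

EV(Option 2) = 0.5 × 94 + 0.25 × 19 + 0.25 × 29 = 47 + 4.75 + 7.25 = 59
p·82 + (1−p)·39 = 59
43p + 39 = 59
p = (59 − 39) / 43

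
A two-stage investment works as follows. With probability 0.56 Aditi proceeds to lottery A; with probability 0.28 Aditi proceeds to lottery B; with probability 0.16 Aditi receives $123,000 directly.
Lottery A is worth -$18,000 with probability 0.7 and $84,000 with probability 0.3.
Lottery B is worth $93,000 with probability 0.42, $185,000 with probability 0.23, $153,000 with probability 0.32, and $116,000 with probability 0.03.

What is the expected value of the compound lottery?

$64,270

EV(A) = 0.7 × (-18000) + 0.3 × 84000 = -12600 + 25200 = 12600
EV(B) = 0.42 × 93000 + 0.23 × 185000 + 0.32 × 153000 + 0.03 × 116000 = 39060 + 42550 + 48960 + 3480 = 134050
Branch C: 123000 (certain)
Overall = 0.56 × 12600 + 0.28 × 134050 + 0.16 × 123000 = 7056 + 37534 + 19680 = 64270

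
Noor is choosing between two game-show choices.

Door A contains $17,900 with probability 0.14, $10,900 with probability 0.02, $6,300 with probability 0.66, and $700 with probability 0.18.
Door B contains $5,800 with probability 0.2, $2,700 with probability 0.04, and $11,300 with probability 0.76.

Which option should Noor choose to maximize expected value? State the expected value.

Door A = 0.14 × 17900 + 0.02 × 10900 + 0.66 × 6300 + 0.18 × 700 = 2506 + 218 + 4158 + 126 = 7008
Door B = 0.2 × 5800 + 0.04 × 2700 + 0.76 × 11300 = 1160 + 108 + 8588 = 9856

Door B ($9,856)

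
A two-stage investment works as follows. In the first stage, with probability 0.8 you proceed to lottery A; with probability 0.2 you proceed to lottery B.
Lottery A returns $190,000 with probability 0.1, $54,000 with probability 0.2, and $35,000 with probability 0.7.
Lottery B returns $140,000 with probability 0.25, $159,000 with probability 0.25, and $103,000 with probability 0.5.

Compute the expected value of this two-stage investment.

$68,690

EV(A) = 0.1 × 190000 + 0.2 × 54000 + 0.7 × 35000 = 19000 + 10800 + 24500 = 54300
EV(B) = 0.25 × 140000 + 0.25 × 159000 + 0.5 × 103000 = 35000 + 39750 + 51500 = 126250
Overall = 0.8 × 54300 + 0.2 × 126250 = 43440 + 25250 = 68690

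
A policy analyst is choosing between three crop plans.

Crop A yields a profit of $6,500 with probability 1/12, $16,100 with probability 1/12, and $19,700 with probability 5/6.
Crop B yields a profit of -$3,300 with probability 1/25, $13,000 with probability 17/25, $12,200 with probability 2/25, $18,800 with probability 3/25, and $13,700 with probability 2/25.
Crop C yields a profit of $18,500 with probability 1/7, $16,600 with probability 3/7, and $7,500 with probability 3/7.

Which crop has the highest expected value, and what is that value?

Crop A = 1/12 × 6500 + 1/12 × 16100 + 5/6 × 19700 = 541.6667 + 1341.6667 + 16416.6667 = 18300
Crop B = 1/25 × (-3300) + 17/25 × 13000 + 2/25 × 12200 + 3/25 × 18800 + 2/25 × 13700 = -132 + 8840 + 976 + 2256 + 1096 = 13036
Crop C = 1/7 × 18500 + 3/7 × 16600 + 3/7 × 7500 = 2642.8571 + 7114.2857 + 3214.2857 = 12971.4286

Crop A ($18,300)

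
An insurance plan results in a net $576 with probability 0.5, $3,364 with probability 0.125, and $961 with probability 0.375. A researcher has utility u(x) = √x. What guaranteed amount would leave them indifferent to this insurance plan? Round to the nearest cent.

E[u] = 0.5·√576 + 0.125·√3364 + 0.375·√961 = 0.5·24 + 0.125·58 + 0.375·31 = 30.875
CE = (30.875)² = 953.265625

$953.27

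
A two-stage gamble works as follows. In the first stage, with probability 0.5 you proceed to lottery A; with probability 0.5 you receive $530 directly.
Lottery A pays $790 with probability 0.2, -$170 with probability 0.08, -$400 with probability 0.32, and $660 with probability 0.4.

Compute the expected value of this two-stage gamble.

$405.20

EV(A) = 0.2 × 790 + 0.08 × (-170) + 0.32 × (-400) + 0.4 × 660 = 158 − 13.6 − 128 + 264 = 280.4
Branch B: 530 (certain)
Overall = 0.5 × 280.4 + 0.5 × 530 = 140.2 + 265 = 405.2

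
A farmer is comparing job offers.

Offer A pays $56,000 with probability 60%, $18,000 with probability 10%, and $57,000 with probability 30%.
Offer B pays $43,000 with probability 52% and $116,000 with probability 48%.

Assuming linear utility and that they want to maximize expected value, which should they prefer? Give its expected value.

Offer B ($78,040)

Offer A = 0.6 × 56000 + 0.1 × 18000 + 0.3 × 57000 = 33600 + 1800 + 17100 = 52500
Offer B = 0.52 × 43000 + 0.48 × 116000 = 22360 + 55680 = 78040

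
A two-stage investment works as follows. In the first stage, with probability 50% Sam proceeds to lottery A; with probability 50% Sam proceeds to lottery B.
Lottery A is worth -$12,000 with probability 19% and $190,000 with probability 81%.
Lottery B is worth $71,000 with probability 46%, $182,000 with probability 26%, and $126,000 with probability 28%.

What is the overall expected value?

EV(A) = 0.19 × (-12000) + 0.81 × 190000 = -2280 + 153900 = 151620
EV(B) = 0.46 × 71000 + 0.26 × 182000 + 0.28 × 126000 = 32660 + 47320 + 35280 = 115260
Overall = 0.5 × 151620 + 0.5 × 115260 = 75810 + 57630 = 133440

$133,440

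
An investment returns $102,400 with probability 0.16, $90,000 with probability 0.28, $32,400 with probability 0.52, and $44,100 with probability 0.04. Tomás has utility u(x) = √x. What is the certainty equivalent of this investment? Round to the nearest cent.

E[u] = 0.16·√102400 + 0.28·√90000 + 0.52·√32400 + 0.04·√44100 = 0.16·320 + 0.28·300 + 0.52·180 + 0.04·210 = 237.2
CE = (237.2)² = 56263.84

$56,263.84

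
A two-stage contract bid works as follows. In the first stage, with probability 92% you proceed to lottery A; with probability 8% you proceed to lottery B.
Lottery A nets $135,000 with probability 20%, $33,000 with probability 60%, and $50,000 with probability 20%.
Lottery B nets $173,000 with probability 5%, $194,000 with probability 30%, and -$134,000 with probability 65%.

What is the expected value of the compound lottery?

$50,636

EV(A) = 0.2 × 135000 + 0.6 × 33000 + 0.2 × 50000 = 27000 + 19800 + 10000 = 56800
EV(B) = 0.05 × 173000 + 0.3 × 194000 + 0.65 × (-134000) = 8650 + 58200 − 87100 = -20250
Overall = 0.92 × 56800 + 0.08 × (-20250) = 52256 − 1620 = 50636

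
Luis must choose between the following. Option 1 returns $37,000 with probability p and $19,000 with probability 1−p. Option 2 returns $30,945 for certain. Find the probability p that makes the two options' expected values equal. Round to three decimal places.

p·37000 + (1−p)·19000 = 30945
18000p + 19000 = 30945
p = (30945 − 19000) / 18000

p = 0.664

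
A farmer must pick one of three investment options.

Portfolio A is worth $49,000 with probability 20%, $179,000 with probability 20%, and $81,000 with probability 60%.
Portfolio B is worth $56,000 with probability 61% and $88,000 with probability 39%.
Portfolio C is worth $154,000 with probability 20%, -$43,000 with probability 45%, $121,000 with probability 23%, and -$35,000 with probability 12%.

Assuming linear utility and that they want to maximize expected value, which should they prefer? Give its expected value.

Portfolio A = 0.2 × 49000 + 0.2 × 179000 + 0.6 × 81000 = 9800 + 35800 + 48600 = 94200
Portfolio B = 0.61 × 56000 + 0.39 × 88000 = 34160 + 34320 = 68480
Portfolio C = 0.2 × 154000 + 0.45 × (-43000) + 0.23 × 121000 + 0.12 × (-35000) = 30800 − 19350 + 27830 − 4200 = 35080

Portfolio A ($94,200)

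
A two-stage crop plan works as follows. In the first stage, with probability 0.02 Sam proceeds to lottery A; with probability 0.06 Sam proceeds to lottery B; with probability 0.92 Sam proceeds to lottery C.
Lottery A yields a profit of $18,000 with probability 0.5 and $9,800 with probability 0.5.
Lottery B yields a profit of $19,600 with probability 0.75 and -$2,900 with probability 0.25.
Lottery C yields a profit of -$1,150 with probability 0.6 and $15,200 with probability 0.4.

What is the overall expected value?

$6,075.30

EV(A) = 0.5 × 18000 + 0.5 × 9800 = 9000 + 4900 = 13900
EV(B) = 0.75 × 19600 + 0.25 × (-2900) = 14700 − 725 = 13975
EV(C) = 0.6 × (-1150) + 0.4 × 15200 = -690 + 6080 = 5390
Overall = 0.02 × 13900 + 0.06 × 13975 + 0.92 × 5390 = 278 + 838.5 + 4958.8 = 6075.3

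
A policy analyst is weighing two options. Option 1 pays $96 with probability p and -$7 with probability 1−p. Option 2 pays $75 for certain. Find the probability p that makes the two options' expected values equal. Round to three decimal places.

p = 0.796

p·96 + (1−p)·(-7) = 75
103p − 7 = 75
p = (75 + 7) / 103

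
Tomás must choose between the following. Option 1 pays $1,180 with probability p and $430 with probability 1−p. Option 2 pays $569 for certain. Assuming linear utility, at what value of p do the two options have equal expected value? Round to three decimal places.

p·1180 + (1−p)·430 = 569
750p + 430 = 569
p = (569 − 430) / 750

p = 0.185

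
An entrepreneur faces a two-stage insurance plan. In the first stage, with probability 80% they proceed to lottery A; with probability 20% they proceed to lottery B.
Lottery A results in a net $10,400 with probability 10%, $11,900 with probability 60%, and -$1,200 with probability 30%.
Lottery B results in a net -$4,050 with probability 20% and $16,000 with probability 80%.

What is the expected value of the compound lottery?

EV(A) = 0.1 × 10400 + 0.6 × 11900 + 0.3 × (-1200) = 1040 + 7140 − 360 = 7820
EV(B) = 0.2 × (-4050) + 0.8 × 16000 = -810 + 12800 = 11990
Overall = 0.8 × 7820 + 0.2 × 11990 = 6256 + 2398 = 8654

$8,654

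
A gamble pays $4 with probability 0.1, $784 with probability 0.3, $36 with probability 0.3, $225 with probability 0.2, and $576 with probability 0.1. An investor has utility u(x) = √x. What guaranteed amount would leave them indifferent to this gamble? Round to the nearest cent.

$249.64

E[u] = 0.1·√4 + 0.3·√784 + 0.3·√36 + 0.2·√225 + 0.1·√576 = 0.1·2 + 0.3·28 + 0.3·6 + 0.2·15 + 0.1·24 = 15.8
CE = (15.8)² = 249.64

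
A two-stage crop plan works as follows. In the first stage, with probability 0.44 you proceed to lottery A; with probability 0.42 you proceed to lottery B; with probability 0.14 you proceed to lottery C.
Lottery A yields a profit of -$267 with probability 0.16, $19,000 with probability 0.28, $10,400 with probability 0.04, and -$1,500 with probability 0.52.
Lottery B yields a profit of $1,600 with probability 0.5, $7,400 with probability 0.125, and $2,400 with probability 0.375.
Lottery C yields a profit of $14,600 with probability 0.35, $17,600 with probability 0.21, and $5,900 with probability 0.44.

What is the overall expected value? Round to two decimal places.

EV(A) = 0.16 × (-267) + 0.28 × 19000 + 0.04 × 10400 + 0.52 × (-1500) = -42.72 + 5320 + 416 − 780 = 4913.28
EV(B) = 0.5 × 1600 + 0.125 × 7400 + 0.375 × 2400 = 800 + 925 + 900 = 2625
EV(C) = 0.35 × 14600 + 0.21 × 17600 + 0.44 × 5900 = 5110 + 3696 + 2596 = 11402
Overall = 0.44 × 4913.28 + 0.42 × 2625 + 0.14 × 11402 = 2161.8432 + 1102.5 + 1596.28 = 4860.6232

$4,860.62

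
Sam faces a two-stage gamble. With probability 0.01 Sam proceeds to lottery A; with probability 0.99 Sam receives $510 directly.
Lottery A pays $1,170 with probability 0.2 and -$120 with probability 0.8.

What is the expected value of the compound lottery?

EV(A) = 0.2 × 1170 + 0.8 × (-120) = 234 − 96 = 138
Branch B: 510 (certain)
Overall = 0.01 × 138 + 0.99 × 510 = 1.38 + 504.9 = 506.28

$506.28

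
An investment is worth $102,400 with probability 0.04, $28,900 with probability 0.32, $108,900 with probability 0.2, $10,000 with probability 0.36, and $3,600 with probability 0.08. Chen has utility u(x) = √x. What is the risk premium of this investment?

E[u] = 0.04·√102400 + 0.32·√28900 + 0.2·√108900 + 0.36·√10000 + 0.08·√3600 = 0.04·320 + 0.32·170 + 0.2·330 + 0.36·100 + 0.08·60 = 174
CE = (174)² = 30276
Risk premium = EV − CE = 39012 − 30276 = 8736

$8,736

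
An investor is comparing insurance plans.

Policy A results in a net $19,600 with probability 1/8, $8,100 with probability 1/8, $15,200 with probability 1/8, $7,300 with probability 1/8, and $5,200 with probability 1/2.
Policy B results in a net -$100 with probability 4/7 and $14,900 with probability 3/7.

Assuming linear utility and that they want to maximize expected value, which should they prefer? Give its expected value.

Policy A ($8,875)

Policy A = 1/8 × 19600 + 1/8 × 8100 + 1/8 × 15200 + 1/8 × 7300 + 1/2 × 5200 = 2450 + 1012.5 + 1900 + 912.5 + 2600 = 8875
Policy B = 4/7 × (-100) + 3/7 × 14900 = -57.1429 + 6385.7143 = 6328.5714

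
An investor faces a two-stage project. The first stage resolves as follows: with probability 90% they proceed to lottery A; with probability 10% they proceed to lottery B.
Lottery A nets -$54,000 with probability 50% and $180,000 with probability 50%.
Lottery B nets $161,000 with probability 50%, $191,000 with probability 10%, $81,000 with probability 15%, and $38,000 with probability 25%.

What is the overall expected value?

EV(A) = 0.5 × (-54000) + 0.5 × 180000 = -27000 + 90000 = 63000
EV(B) = 0.5 × 161000 + 0.1 × 191000 + 0.15 × 81000 + 0.25 × 38000 = 80500 + 19100 + 12150 + 9500 = 121250
Overall = 0.9 × 63000 + 0.1 × 121250 = 56700 + 12125 = 68825

$68,825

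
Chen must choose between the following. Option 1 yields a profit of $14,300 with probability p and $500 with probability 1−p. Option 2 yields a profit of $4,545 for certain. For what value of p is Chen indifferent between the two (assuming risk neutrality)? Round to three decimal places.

p·14300 + (1−p)·500 = 4545
13800p + 500 = 4545
p = (4545 − 500) / 13800

p = 0.293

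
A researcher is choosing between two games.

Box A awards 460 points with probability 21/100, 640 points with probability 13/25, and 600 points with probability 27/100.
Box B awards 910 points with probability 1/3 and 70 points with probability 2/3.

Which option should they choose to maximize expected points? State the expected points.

Box A = 21/100 × 460 + 13/25 × 640 + 27/100 × 600 = 96.6 + 332.8 + 162 = 591.4
Box B = 1/3 × 910 + 2/3 × 70 = 303.3333 + 46.6667 = 350

Box A (591.4 points)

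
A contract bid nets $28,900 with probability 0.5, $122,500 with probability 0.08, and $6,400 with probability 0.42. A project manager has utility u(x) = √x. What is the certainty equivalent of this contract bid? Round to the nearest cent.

E[u] = 0.5·√28900 + 0.08·√122500 + 0.42·√6400 = 0.5·170 + 0.08·350 + 0.42·80 = 146.6
CE = (146.6)² = 21491.56

$21,491.56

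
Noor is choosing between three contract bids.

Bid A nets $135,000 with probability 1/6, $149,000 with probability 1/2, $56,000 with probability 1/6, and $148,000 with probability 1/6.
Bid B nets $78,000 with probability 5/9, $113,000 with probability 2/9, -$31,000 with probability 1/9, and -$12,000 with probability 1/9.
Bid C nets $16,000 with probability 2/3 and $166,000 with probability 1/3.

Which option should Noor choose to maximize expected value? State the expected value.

Bid A ($131,000)

Bid A = 1/6 × 135000 + 1/2 × 149000 + 1/6 × 56000 + 1/6 × 148000 = 22500 + 74500 + 9333.3333 + 24666.6667 = 131000
Bid B = 5/9 × 78000 + 2/9 × 113000 + 1/9 × (-31000) + 1/9 × (-12000) = 43333.3333 + 25111.1111 − 3444.4444 − 1333.3333 = 63666.6667
Bid C = 2/3 × 16000 + 1/3 × 166000 = 10666.6667 + 55333.3333 = 66000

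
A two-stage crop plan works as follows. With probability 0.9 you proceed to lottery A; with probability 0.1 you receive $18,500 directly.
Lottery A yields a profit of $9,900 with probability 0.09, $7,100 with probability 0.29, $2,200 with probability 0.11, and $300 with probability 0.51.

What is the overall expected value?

$4,860.50

EV(A) = 0.09 × 9900 + 0.29 × 7100 + 0.11 × 2200 + 0.51 × 300 = 891 + 2059 + 242 + 153 = 3345
Branch B: 18500 (certain)
Overall = 0.9 × 3345 + 0.1 × 18500 = 3010.5 + 1850 = 4860.5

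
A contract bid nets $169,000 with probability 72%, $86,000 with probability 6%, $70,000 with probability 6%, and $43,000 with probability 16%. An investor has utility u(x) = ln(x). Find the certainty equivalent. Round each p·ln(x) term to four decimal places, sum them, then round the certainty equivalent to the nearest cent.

$123,648.73

E[u] = 0.72·ln(169000) + 0.06·ln(86000) + 0.06·ln(70000) + 0.16·ln(43000) = 8.6671 + 0.6817 + 0.6694 + 1.7070 = 11.7252
CE = e^11.7252 ≈ 123648.73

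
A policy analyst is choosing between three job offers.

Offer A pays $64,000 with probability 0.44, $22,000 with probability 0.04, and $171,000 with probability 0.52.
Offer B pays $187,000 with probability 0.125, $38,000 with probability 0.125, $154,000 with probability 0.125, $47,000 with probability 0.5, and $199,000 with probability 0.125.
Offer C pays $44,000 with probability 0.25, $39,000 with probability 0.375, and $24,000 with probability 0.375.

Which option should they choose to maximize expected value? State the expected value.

Offer A ($117,960)

Offer A = 0.44 × 64000 + 0.04 × 22000 + 0.52 × 171000 = 28160 + 880 + 88920 = 117960
Offer B = 0.125 × 187000 + 0.125 × 38000 + 0.125 × 154000 + 0.5 × 47000 + 0.125 × 199000 = 23375 + 4750 + 19250 + 23500 + 24875 = 95750
Offer C = 0.25 × 44000 + 0.375 × 39000 + 0.375 × 24000 = 11000 + 14625 + 9000 = 34625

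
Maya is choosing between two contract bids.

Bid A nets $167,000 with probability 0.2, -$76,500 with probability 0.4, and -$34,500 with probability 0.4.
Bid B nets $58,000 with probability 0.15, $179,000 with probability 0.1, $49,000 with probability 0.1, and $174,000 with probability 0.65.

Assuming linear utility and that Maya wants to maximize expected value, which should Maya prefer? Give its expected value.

Bid A = 0.2 × 167000 + 0.4 × (-76500) + 0.4 × (-34500) = 33400 − 30600 − 13800 = -11000
Bid B = 0.15 × 58000 + 0.1 × 179000 + 0.1 × 49000 + 0.65 × 174000 = 8700 + 17900 + 4900 + 113100 = 144600

Bid B ($144,600)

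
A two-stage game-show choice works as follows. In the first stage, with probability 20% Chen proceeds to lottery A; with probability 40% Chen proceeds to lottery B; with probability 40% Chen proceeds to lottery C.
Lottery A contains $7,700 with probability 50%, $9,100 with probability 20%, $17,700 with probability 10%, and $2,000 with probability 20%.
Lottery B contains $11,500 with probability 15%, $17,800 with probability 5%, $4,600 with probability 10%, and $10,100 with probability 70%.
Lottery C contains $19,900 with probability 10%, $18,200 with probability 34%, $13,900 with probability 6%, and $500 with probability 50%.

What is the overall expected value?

$9,330.80

EV(A) = 0.5 × 7700 + 0.2 × 9100 + 0.1 × 17700 + 0.2 × 2000 = 3850 + 1820 + 1770 + 400 = 7840
EV(B) = 0.15 × 11500 + 0.05 × 17800 + 0.1 × 4600 + 0.7 × 10100 = 1725 + 890 + 460 + 7070 = 10145
EV(C) = 0.1 × 19900 + 0.34 × 18200 + 0.06 × 13900 + 0.5 × 500 = 1990 + 6188 + 834 + 250 = 9262
Overall = 0.2 × 7840 + 0.4 × 10145 + 0.4 × 9262 = 1568 + 4058 + 3704.8 = 9330.8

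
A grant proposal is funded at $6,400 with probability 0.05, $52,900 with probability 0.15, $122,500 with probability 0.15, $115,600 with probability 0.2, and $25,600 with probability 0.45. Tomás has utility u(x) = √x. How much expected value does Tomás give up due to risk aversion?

$7,909

E[u] = 0.05·√6400 + 0.15·√52900 + 0.15·√122500 + 0.2·√115600 + 0.45·√25600 = 0.05·80 + 0.15·230 + 0.15·350 + 0.2·340 + 0.45·160 = 231
CE = (231)² = 53361
Risk premium = EV − CE = 61270 − 53361 = 7909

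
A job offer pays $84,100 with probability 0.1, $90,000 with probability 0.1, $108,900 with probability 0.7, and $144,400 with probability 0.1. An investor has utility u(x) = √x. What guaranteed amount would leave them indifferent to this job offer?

$107,584

E[u] = 0.1·√84100 + 0.1·√90000 + 0.7·√108900 + 0.1·√144400 = 0.1·290 + 0.1·300 + 0.7·330 + 0.1·380 = 328
CE = (328)² = 107584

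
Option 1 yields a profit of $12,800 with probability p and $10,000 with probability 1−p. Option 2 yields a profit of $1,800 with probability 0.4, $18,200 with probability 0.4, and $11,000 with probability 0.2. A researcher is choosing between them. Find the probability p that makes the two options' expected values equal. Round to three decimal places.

p = 0.071

EV(Option 2) = 0.4 × 1800 + 0.4 × 18200 + 0.2 × 11000 = 720 + 7280 + 2200 = 10200
p·12800 + (1−p)·10000 = 10200
2800p + 10000 = 10200
p = (10200 − 10000) / 2800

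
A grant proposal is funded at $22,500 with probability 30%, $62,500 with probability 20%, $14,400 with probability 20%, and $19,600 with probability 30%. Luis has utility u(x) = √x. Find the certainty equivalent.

$25,921

E[u] = 0.3·√22500 + 0.2·√62500 + 0.2·√14400 + 0.3·√19600 = 0.3·150 + 0.2·250 + 0.2·120 + 0.3·140 = 161
CE = (161)² = 25921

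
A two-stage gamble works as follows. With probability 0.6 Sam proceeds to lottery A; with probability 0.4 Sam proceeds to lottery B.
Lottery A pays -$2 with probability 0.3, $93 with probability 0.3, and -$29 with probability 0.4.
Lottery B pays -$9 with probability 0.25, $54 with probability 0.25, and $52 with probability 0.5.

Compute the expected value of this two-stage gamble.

$24.32

EV(A) = 0.3 × (-2) + 0.3 × 93 + 0.4 × (-29) = -0.6 + 27.9 − 11.6 = 15.7
EV(B) = 0.25 × (-9) + 0.25 × 54 + 0.5 × 52 = -2.25 + 13.5 + 26 = 37.25
Overall = 0.6 × 15.7 + 0.4 × 37.25 = 9.42 + 14.9 = 24.32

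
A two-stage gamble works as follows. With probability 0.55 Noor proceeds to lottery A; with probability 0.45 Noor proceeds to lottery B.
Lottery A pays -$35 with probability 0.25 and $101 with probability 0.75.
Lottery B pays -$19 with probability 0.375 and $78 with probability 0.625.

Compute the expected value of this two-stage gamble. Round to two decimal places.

EV(A) = 0.25 × (-35) + 0.75 × 101 = -8.75 + 75.75 = 67
EV(B) = 0.375 × (-19) + 0.625 × 78 = -7.125 + 48.75 = 41.625
Overall = 0.55 × 67 + 0.45 × 41.625 = 36.85 + 18.73125 = 55.58125

$55.58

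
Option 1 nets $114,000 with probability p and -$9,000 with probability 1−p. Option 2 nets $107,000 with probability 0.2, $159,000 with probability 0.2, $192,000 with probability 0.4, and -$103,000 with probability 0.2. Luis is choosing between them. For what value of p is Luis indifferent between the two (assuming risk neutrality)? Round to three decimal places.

p = 0.963

EV(Option 2) = 0.2 × 107000 + 0.2 × 159000 + 0.4 × 192000 + 0.2 × (-103000) = 21400 + 31800 + 76800 − 20600 = 109400
p·114000 + (1−p)·(-9000) = 109400
123000p − 9000 = 109400
p = (109400 + 9000) / 123000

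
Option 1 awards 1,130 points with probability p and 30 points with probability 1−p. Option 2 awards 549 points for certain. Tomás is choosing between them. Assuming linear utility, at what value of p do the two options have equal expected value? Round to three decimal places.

p·1130 + (1−p)·30 = 549
1100p + 30 = 549
p = (549 − 30) / 1100

p = 0.472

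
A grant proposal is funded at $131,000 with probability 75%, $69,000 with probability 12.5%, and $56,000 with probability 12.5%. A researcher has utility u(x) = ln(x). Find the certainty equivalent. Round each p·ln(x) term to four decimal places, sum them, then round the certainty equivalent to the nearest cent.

$108,716.62

E[u] = 0.75·ln(131000) + 0.125·ln(69000) + 0.125·ln(56000) = 8.8372 + 1.3927 + 1.3666 = 11.5965
CE = e^11.5965 ≈ 108716.62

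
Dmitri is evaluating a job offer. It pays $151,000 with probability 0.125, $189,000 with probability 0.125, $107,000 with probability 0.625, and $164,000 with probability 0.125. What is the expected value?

EV = 0.125 × 151000 + 0.125 × 189000 + 0.625 × 107000 + 0.125 × 164000 = 18875 + 23625 + 66875 + 20500 = 129875

$129,875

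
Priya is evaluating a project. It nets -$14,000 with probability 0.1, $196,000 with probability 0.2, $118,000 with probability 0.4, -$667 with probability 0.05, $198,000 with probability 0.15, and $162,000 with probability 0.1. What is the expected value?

$130,866.65

EV = 0.1 × (-14000) + 0.2 × 196000 + 0.4 × 118000 + 0.05 × (-667) + 0.15 × 198000 + 0.1 × 162000 = -1400 + 39200 + 47200 − 33.35 + 29700 + 16200 = 130866.65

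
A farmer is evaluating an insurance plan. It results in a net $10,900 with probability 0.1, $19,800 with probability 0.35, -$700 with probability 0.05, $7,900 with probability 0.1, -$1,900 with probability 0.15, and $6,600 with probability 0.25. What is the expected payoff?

EV = 0.1 × 10900 + 0.35 × 19800 + 0.05 × (-700) + 0.1 × 7900 + 0.15 × (-1900) + 0.25 × 6600 = 1090 + 6930 − 35 + 790 − 285 + 1650 = 10140

$10,140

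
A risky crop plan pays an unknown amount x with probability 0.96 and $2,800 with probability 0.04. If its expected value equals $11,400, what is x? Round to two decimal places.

x = $11,758.33

0.96·x + 0.04·2800 = 11400
0.96·x = 11400 − 112 = 11288
x = 11288 / 0.96 = 11758.3333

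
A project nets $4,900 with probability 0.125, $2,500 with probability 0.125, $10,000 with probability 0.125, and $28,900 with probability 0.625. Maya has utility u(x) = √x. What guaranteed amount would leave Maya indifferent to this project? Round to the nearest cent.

$17,889.06

E[u] = 0.125·√4900 + 0.125·√2500 + 0.125·√10000 + 0.625·√28900 = 0.125·70 + 0.125·50 + 0.125·100 + 0.625·170 = 133.75
CE = (133.75)² = 17889.0625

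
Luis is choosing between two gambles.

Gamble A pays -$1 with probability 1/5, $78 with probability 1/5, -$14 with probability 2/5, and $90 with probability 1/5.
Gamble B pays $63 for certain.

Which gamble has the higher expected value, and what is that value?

Gamble A = 1/5 × (-1) + 1/5 × 78 + 2/5 × (-14) + 1/5 × 90 = -0.2 + 15.6 − 5.6 + 18 = 27.8
Gamble B: 63 (certain)

Gamble B ($63)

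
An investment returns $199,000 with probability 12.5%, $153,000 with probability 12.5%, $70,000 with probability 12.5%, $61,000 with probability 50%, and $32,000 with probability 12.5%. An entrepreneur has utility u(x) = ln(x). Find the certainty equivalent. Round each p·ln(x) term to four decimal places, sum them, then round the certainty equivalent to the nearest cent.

E[u] = 0.125·ln(199000) + 0.125·ln(153000) + 0.125·ln(70000) + 0.5·ln(61000) + 0.125·ln(32000) = 1.5251 + 1.4923 + 1.3945 + 5.5093 + 1.2967 = 11.2179
CE = e^11.2179 ≈ 74451.26

$74,451.26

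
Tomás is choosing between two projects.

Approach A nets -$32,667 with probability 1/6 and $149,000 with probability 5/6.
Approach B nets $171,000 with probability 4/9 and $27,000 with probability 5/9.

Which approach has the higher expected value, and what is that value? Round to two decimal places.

Approach A ($118,722.17)

Approach A = 1/6 × (-32667) + 5/6 × 149000 = -5444.5 + 124166.6667 = 118722.1667
Approach B = 4/9 × 171000 + 5/9 × 27000 = 76000 + 15000 = 91000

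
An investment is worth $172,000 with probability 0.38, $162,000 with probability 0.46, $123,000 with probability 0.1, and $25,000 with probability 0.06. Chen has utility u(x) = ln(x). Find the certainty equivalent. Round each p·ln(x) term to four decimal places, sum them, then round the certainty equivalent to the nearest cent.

E[u] = 0.38·ln(172000) + 0.46·ln(162000) + 0.1·ln(123000) + 0.06·ln(25000) = 4.5810 + 5.5179 + 1.1720 + 0.6076 = 11.8785
CE = e^11.8785 ≈ 144134.19

$144,134.19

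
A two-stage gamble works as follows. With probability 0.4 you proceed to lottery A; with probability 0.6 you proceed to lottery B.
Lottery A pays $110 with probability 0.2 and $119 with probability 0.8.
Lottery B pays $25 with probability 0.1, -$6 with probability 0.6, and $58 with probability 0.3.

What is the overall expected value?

$56.66

EV(A) = 0.2 × 110 + 0.8 × 119 = 22 + 95.2 = 117.2
EV(B) = 0.1 × 25 + 0.6 × (-6) + 0.3 × 58 = 2.5 − 3.6 + 17.4 = 16.3
Overall = 0.4 × 117.2 + 0.6 × 16.3 = 46.88 + 9.78 = 56.66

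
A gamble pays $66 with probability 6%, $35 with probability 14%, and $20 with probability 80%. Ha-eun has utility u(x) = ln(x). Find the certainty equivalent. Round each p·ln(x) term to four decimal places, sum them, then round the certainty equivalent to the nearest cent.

$23.24

E[u] = 0.06·ln(66) + 0.14·ln(35) + 0.8·ln(20) = 0.2514 + 0.4977 + 2.3966 = 3.1457
CE = e^3.1457 ≈ 23.24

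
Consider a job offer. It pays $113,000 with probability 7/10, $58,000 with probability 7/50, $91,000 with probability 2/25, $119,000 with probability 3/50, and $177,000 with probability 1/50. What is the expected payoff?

$105,180

EV = 7/10 × 113000 + 7/50 × 58000 + 2/25 × 91000 + 3/50 × 119000 + 1/50 × 177000 = 79100 + 8120 + 7280 + 7140 + 3540 = 105180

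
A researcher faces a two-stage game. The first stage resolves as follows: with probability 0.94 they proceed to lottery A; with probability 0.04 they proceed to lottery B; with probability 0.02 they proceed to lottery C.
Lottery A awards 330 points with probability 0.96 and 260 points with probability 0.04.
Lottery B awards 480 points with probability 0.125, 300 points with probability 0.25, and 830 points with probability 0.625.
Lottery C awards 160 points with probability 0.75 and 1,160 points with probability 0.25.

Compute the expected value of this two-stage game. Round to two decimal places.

341.92 points

EV(A) = 0.96 × 330 + 0.04 × 260 = 316.8 + 10.4 = 327.2
EV(B) = 0.125 × 480 + 0.25 × 300 + 0.625 × 830 = 60 + 75 + 518.75 = 653.75
EV(C) = 0.75 × 160 + 0.25 × 1160 = 120 + 290 = 410
Overall = 0.94 × 327.2 + 0.04 × 653.75 + 0.02 × 410 = 307.568 + 26.15 + 8.2 = 341.918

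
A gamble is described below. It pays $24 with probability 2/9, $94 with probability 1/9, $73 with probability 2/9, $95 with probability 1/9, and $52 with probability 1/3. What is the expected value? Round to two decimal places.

$59.89

EV = 2/9 × 24 + 1/9 × 94 + 2/9 × 73 + 1/9 × 95 + 1/3 × 52 = 5.3333 + 10.4444 + 16.2222 + 10.5556 + 17.3333 = 59.8889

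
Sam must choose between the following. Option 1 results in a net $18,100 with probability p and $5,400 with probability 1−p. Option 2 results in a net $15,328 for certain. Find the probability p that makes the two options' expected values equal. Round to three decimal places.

p·18100 + (1−p)·5400 = 15328
12700p + 5400 = 15328
p = (15328 − 5400) / 12700

p = 0.782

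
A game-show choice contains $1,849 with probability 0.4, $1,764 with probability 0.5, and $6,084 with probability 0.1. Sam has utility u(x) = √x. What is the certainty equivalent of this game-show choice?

E[u] = 0.4·√1849 + 0.5·√1764 + 0.1·√6084 = 0.4·43 + 0.5·42 + 0.1·78 = 46
CE = (46)² = 2116

$2,116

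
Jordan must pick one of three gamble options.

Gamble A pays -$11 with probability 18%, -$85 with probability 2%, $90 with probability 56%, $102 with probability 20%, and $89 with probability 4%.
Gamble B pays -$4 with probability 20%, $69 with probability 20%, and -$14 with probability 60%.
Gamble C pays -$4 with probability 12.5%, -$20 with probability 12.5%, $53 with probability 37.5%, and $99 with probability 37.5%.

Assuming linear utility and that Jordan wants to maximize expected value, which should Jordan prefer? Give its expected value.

Gamble A ($70.68)

Gamble A = 0.18 × (-11) + 0.02 × (-85) + 0.56 × 90 + 0.2 × 102 + 0.04 × 89 = -1.98 − 1.7 + 50.4 + 20.4 + 3.56 = 70.68
Gamble B = 0.2 × (-4) + 0.2 × 69 + 0.6 × (-14) = -0.8 + 13.8 − 8.4 = 4.6
Gamble C = 0.125 × (-4) + 0.125 × (-20) + 0.375 × 53 + 0.375 × 99 = -0.5 − 2.5 + 19.875 + 37.125 = 54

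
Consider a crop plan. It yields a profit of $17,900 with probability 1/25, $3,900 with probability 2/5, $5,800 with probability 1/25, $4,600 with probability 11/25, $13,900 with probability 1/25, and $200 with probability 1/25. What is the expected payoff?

EV = 1/25 × 17900 + 2/5 × 3900 + 1/25 × 5800 + 11/25 × 4600 + 1/25 × 13900 + 1/25 × 200 = 716 + 1560 + 232 + 2024 + 556 + 8 = 5096

$5,096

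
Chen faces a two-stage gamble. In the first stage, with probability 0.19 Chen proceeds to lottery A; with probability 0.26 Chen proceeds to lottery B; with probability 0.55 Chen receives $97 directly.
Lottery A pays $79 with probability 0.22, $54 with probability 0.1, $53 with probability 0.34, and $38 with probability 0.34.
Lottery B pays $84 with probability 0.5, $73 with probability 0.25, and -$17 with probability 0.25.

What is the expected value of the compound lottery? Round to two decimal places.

EV(A) = 0.22 × 79 + 0.1 × 54 + 0.34 × 53 + 0.34 × 38 = 17.38 + 5.4 + 18.02 + 12.92 = 53.72
EV(B) = 0.5 × 84 + 0.25 × 73 + 0.25 × (-17) = 42 + 18.25 − 4.25 = 56
Branch C: 97 (certain)
Overall = 0.19 × 53.72 + 0.26 × 56 + 0.55 × 97 = 10.2068 + 14.56 + 53.35 = 78.1168

$78.12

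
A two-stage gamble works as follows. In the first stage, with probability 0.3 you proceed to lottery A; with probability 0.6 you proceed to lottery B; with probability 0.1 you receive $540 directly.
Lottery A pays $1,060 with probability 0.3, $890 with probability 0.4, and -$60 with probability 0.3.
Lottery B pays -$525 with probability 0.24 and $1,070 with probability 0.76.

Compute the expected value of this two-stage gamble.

EV(A) = 0.3 × 1060 + 0.4 × 890 + 0.3 × (-60) = 318 + 356 − 18 = 656
EV(B) = 0.24 × (-525) + 0.76 × 1070 = -126 + 813.2 = 687.2
Branch C: 540 (certain)
Overall = 0.3 × 656 + 0.6 × 687.2 + 0.1 × 540 = 196.8 + 412.32 + 54 = 663.12

$663.12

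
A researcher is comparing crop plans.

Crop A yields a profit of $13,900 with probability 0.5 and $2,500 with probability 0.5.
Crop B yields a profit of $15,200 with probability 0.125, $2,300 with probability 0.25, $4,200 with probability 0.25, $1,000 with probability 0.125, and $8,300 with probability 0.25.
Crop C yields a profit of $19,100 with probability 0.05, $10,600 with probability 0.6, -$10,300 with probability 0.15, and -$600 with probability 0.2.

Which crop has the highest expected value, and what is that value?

Crop A ($8,200)

Crop A = 0.5 × 13900 + 0.5 × 2500 = 6950 + 1250 = 8200
Crop B = 0.125 × 15200 + 0.25 × 2300 + 0.25 × 4200 + 0.125 × 1000 + 0.25 × 8300 = 1900 + 575 + 1050 + 125 + 2075 = 5725
Crop C = 0.05 × 19100 + 0.6 × 10600 + 0.15 × (-10300) + 0.2 × (-600) = 955 + 6360 − 1545 − 120 = 5650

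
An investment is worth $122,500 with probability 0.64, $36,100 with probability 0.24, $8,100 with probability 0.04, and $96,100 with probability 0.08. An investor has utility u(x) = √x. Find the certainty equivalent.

E[u] = 0.64·√122500 + 0.24·√36100 + 0.04·√8100 + 0.08·√96100 = 0.64·350 + 0.24·190 + 0.04·90 + 0.08·310 = 298
CE = (298)² = 88804

$88,804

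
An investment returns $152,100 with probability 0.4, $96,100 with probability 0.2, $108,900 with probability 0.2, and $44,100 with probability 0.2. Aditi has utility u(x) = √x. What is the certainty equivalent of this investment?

E[u] = 0.4·√152100 + 0.2·√96100 + 0.2·√108900 + 0.2·√44100 = 0.4·390 + 0.2·310 + 0.2·330 + 0.2·210 = 326
CE = (326)² = 106276

$106,276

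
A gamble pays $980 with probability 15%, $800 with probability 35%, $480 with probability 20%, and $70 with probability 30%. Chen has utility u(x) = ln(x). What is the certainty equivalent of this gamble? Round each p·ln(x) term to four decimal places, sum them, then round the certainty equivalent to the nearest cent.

E[u] = 0.15·ln(980) + 0.35·ln(800) + 0.2·ln(480) + 0.3·ln(70) = 1.0331 + 2.3396 + 1.2348 + 1.2745 = 5.8820
CE = e^5.8820 ≈ 358.53

$358.53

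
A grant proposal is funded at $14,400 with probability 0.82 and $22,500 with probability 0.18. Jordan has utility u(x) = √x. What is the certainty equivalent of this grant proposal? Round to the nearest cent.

E[u] = 0.82·√14400 + 0.18·√22500 = 0.82·120 + 0.18·150 = 125.4
CE = (125.4)² = 15725.16

$15,725.16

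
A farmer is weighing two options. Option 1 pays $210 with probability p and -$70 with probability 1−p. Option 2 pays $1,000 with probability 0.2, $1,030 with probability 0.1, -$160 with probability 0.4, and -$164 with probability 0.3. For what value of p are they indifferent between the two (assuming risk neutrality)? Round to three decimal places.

EV(Option 2) = 0.2 × 1000 + 0.1 × 1030 + 0.4 × (-160) + 0.3 × (-164) = 200 + 103 − 64 − 49.2 = 189.8
p·210 + (1−p)·(-70) = 189.8
280p − 70 = 189.8
p = (189.8 + 70) / 280

p = 0.928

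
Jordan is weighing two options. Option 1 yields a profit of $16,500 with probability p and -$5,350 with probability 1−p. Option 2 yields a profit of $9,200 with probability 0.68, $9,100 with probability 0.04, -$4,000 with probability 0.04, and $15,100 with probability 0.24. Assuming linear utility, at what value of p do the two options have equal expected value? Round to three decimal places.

p = 0.706

EV(Option 2) = 0.68 × 9200 + 0.04 × 9100 + 0.04 × (-4000) + 0.24 × 15100 = 6256 + 364 − 160 + 3624 = 10084
p·16500 + (1−p)·(-5350) = 10084
21850p − 5350 = 10084
p = (10084 + 5350) / 21850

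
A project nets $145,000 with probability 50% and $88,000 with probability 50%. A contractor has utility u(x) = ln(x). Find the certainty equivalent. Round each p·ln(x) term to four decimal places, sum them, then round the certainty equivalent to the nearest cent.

$112,949.94

E[u] = 0.5·ln(145000) + 0.5·ln(88000) = 5.9422 + 5.6925 = 11.6347
CE = e^11.6347 ≈ 112949.94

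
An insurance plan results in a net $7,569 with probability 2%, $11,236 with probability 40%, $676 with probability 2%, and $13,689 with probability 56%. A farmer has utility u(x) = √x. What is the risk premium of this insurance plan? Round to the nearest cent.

$185.51

E[u] = 0.02·√7569 + 0.4·√11236 + 0.02·√676 + 0.56·√13689 = 0.02·87 + 0.4·106 + 0.02·26 + 0.56·117 = 110.18
CE = (110.18)² = 12139.6324
Risk premium = EV − CE = 12325.14 − 12139.6324 = 185.5076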